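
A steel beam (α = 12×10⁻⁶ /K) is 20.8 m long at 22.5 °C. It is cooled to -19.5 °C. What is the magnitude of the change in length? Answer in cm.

ΔL = 1.05 cm

|ΔT| = |-19.5 − 22.5| = 42.0 K
ΔL = αL₀ΔT = (12×10⁻⁶)(20.8)(42.0) = 1.05×10⁻² m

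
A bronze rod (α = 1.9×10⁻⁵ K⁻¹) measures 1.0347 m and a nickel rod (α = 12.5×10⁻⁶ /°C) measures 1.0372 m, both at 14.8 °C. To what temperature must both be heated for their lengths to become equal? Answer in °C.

T = 388.3 °C

L₁(1 + α₁ΔT) = L₂(1 + α₂ΔT) ⇒ ΔT = (L₂ − L₁)/(α₁L₁ − α₂L₂)
L₂ − L₁ = 1.0372 − 1.0347 = 2.50×10⁻³ m
α₁L₁ − α₂L₂ = 1.9×10⁻⁵×1.0347 − 12.5×10⁻⁶×1.0372 = 6.6943×10⁻⁶ m/K
ΔT = 2.50×10⁻³ / 6.6943×10⁻⁶ = 373.452 K
T = 14.8 + 373.452 = 388.252 °C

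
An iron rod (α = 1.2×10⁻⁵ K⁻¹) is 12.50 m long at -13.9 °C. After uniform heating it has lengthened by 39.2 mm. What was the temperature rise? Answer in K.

ΔT = 261 K

ΔL = αL₀ΔT ⇒ ΔT = ΔL / (αL₀)
ΔT = 39.2×10⁻³ m / (1.2×10⁻⁵ × 12.50 m) = 261.33 K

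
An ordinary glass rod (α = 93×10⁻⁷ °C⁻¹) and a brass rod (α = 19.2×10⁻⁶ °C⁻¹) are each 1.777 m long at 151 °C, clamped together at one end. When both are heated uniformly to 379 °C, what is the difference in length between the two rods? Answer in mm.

4.01 mm

ΔT = 228 K
ordinary glass: ΔL = 93×10⁻⁷ × 1.777 m × 228 = 3.7680×10⁻³ m = 3.7680 mm
brass: ΔL = 19.2×10⁻⁶ × 1.777 m × 228 = 7.7790×10⁻³ m = 7.7790 mm
difference = 7.7790 − 3.7680 = 4.011 mm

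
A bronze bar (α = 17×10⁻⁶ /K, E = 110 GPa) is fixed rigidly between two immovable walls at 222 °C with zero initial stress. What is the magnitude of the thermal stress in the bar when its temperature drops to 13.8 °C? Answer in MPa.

σ = 389 MPa

Fully constrained: the free strain ε = αΔT is blocked, so σ = Eε = EαΔT.
|ΔT| = 208.2 K
σ = 110×10⁹ × 17×10⁻⁶ × 208.2 = 3.89×10⁸ Pa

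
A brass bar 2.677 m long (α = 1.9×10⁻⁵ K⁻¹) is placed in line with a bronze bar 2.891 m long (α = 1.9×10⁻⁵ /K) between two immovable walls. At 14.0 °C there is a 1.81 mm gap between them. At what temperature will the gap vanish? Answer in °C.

T = 31.1 °C

α₁L₁ = 5.0863×10⁻⁵ m/K, α₂L₂ = 5.4929×10⁻⁵ m/K → total 1.05792×10⁻⁴ m/K
ΔT = g/(α₁L₁+α₂L₂) = 1.81×10⁻³ / 1.05792×10⁻⁴ = 17.109 K
T = 14.0 + 17.109 = 31.109 °C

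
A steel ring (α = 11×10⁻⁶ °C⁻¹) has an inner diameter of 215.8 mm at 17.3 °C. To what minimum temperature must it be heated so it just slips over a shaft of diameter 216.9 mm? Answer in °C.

T = 481 °C

Required Δd = 216.9 − 215.8 = 1.1 mm
Δd = αd₀ΔT ⇒ ΔT = Δd/(αd₀) = 1.1 / (11×10⁻⁶ × 215.8) = 463.39 K
T_min = 17.3 + 463.39 = 480.69 °C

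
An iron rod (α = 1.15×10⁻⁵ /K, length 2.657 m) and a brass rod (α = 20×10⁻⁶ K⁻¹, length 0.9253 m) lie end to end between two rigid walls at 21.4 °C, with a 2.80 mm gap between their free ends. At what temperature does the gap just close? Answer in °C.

α₁L₁ = 3.05555×10⁻⁵ m/K, α₂L₂ = 1.8506×10⁻⁵ m/K → total 4.90615×10⁻⁵ m/K
ΔT = g/(α₁L₁+α₂L₂) = 2.80×10⁻³ / 4.90615×10⁻⁵ = 57.071 K
T = 21.4 + 57.071 = 78.471 °C

T = 78.5 °C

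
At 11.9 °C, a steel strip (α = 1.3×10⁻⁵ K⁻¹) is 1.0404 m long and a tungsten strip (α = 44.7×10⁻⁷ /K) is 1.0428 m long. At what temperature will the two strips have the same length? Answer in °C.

L₁(1 + α₁ΔT) = L₂(1 + α₂ΔT) ⇒ ΔT = (L₂ − L₁)/(α₁L₁ − α₂L₂)
L₂ − L₁ = 1.0428 − 1.0404 = 2.40×10⁻³ m
α₁L₁ − α₂L₂ = 1.3×10⁻⁵×1.0404 − 44.7×10⁻⁷×1.0428 = 8.863884×10⁻⁶ m/K
ΔT = 2.40×10⁻³ / 8.863884×10⁻⁶ = 270.762 K
T = 11.9 + 270.762 = 282.662 °C

T = 282.7 °C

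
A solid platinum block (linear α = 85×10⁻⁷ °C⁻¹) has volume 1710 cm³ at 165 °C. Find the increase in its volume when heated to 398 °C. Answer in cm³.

ΔV = 10.2 cm³

Isotropic solid: β ≈ 3α = 2.5×10⁻⁵ /K; ΔT = 233 K
ΔV = 3αV₀ΔT = 3(85×10⁻⁷)(1710)(233) = 10.2 cm³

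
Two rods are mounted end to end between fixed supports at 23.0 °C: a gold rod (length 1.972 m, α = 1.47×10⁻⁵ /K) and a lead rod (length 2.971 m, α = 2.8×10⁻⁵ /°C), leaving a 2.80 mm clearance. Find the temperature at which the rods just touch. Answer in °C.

T = 48.0 °C

Gap closes when ΔL₁ + ΔL₂ = 2.80 mm = 2.80×10⁻³ m
(α₁L₁ + α₂L₂)ΔT = g
α₁L₁ + α₂L₂ = 1.47×10⁻⁵×1.972 + 2.8×10⁻⁵×2.971 = 1.121764×10⁻⁴ m/K
ΔT = 2.80×10⁻³ / 1.121764×10⁻⁴ = 24.961 K
T = 23.0 + 24.961 = 47.961 °C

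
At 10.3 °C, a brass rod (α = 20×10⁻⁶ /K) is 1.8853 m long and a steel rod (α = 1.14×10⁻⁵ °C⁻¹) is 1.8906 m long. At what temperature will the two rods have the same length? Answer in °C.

Equal length when α₁L₁ΔT − α₂L₂ΔT = L₂ − L₁ = 5.30×10⁻³ m
α₁L₁ = 3.7706×10⁻⁵, α₂L₂ = 2.155284×10⁻⁵ → Δ(αL) = 1.615316×10⁻⁵ m/K
ΔT = 5.30×10⁻³ / 1.615316×10⁻⁵ = 328.109 K, so T = 10.3 + 328.109 = 338.409 °C

T = 338.4 °C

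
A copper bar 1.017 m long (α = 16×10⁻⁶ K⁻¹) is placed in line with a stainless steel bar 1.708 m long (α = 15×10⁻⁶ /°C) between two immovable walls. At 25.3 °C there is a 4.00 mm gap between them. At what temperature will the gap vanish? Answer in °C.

α₁L₁ = 1.6272×10⁻⁵ m/K, α₂L₂ = 2.562×10⁻⁵ m/K → total 4.1892×10⁻⁵ m/K
ΔT = g/(α₁L₁+α₂L₂) = 4.00×10⁻³ / 4.1892×10⁻⁵ = 95.48 K
T = 25.3 + 95.48 = 120.78 °C

T = 121 °C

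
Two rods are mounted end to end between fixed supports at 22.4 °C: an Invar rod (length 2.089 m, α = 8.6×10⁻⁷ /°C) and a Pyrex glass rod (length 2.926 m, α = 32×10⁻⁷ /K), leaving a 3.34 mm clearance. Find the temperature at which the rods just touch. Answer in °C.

Gap closes when ΔL₁ + ΔL₂ = 3.34 mm = 3.34×10⁻³ m
(α₁L₁ + α₂L₂)ΔT = g
α₁L₁ + α₂L₂ = 8.6×10⁻⁷×2.089 + 32×10⁻⁷×2.926 = 1.115974×10⁻⁵ m/K
ΔT = 3.34×10⁻³ / 1.115974×10⁻⁵ = 299.29 K
T = 22.4 + 299.29 = 321.69 °C

T = 322 °C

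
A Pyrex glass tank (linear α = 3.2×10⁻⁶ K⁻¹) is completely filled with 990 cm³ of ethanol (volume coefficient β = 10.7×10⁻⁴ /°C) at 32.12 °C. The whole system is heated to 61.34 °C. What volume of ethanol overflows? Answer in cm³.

30.7 cm³

The tank also expands: β_container ≈ 3α = 9.6×10⁻⁶ /K
Net overflow = V₀(β_liq − 3α_cont)ΔT
β − 3α = 1.07×10⁻³ − 9.6×10⁻⁶ = 1.0604×10⁻³ /K; ΔT = 29.22 K
ΔV = 990 × 1.0604×10⁻³ × 29.22 = 30.7 cm³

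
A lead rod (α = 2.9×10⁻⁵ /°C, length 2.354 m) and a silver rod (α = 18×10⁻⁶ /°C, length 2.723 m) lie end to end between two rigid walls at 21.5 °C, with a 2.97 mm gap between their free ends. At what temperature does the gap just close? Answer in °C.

α₁L₁ = 6.8266×10⁻⁵ m/K, α₂L₂ = 4.9014×10⁻⁵ m/K → total 1.1728×10⁻⁴ m/K
ΔT = g/(α₁L₁+α₂L₂) = 2.97×10⁻³ / 1.1728×10⁻⁴ = 25.324 K
T = 21.5 + 25.324 = 46.824 °C

T = 46.8 °C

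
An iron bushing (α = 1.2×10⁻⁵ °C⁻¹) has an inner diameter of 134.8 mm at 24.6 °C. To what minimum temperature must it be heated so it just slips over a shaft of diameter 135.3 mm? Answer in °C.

T = 334 °C

Required Δd = 135.3 − 134.8 = 0.5 mm
Δd = αd₀ΔT ⇒ ΔT = Δd/(αd₀) = 0.5 / (1.2×10⁻⁵ × 134.8) = 309.10 K
T_min = 24.6 + 309.10 = 333.70 °C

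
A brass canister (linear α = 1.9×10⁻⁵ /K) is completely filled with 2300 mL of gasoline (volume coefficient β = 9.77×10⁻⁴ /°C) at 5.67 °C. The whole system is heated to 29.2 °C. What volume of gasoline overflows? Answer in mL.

49.8 mL

The canister also expands: β_container ≈ 3α = 5.7×10⁻⁵ /K
Net overflow = V₀(β_liq − 3α_cont)ΔT
β − 3α = 9.77×10⁻⁴ − 5.7×10⁻⁵ = 9.20×10⁻⁴ /K; ΔT = 23.53 K
ΔV = 2300 × 9.20×10⁻⁴ × 23.53 = 49.8 mL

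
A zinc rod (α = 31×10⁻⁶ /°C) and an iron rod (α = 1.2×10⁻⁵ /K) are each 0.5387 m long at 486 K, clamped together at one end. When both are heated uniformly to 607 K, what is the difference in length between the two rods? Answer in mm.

1.24 mm

ΔT = 121 K
zinc: ΔL = 31×10⁻⁶ × 0.5387 m × 121 = 2.0207×10⁻³ m = 2.0207 mm
iron: ΔL = 1.2×10⁻⁵ × 0.5387 m × 121 = 7.8219×10⁻⁴ m = 0.78219 mm
difference = 2.0207 − 0.78219 = 1.23851 mm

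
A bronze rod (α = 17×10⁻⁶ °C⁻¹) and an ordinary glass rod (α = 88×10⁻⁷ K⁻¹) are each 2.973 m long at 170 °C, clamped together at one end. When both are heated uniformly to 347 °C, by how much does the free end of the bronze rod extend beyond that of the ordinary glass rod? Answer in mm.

4.32 mm

ΔT = 177 K
bronze: ΔL = 17×10⁻⁶ × 2.973 m × 177 = 8.9458×10⁻³ m = 8.9458 mm
ordinary glass: ΔL = 88×10⁻⁷ × 2.973 m × 177 = 4.6307×10⁻³ m = 4.6307 mm
difference = 8.9458 − 4.6307 = 4.3151 mm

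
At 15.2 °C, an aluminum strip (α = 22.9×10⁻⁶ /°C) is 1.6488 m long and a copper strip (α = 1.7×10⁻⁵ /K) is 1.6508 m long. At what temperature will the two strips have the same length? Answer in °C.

L₁(1 + α₁ΔT) = L₂(1 + α₂ΔT) ⇒ ΔT = (L₂ − L₁)/(α₁L₁ − α₂L₂)
L₂ − L₁ = 1.6508 − 1.6488 = 2.00×10⁻³ m
α₁L₁ − α₂L₂ = 22.9×10⁻⁶×1.6488 − 1.7×10⁻⁵×1.6508 = 9.69392×10⁻⁶ m/K
ΔT = 2.00×10⁻³ / 9.69392×10⁻⁶ = 206.315 K
T = 15.2 + 206.315 = 221.515 °C

T = 221.5 °C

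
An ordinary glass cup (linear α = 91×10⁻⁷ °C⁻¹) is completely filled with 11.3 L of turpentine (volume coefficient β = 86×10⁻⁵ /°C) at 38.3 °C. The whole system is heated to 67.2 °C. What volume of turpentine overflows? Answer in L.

0.272 L

The cup also expands: β_container ≈ 3α = 2.73×10⁻⁵ /K
Net overflow = V₀(β_liq − 3α_cont)ΔT
β − 3α = 8.60×10⁻⁴ − 2.73×10⁻⁵ = 8.327×10⁻⁴ /K; ΔT = 28.9 K
ΔV = 11.3 × 8.327×10⁻⁴ × 28.9 = 0.272 L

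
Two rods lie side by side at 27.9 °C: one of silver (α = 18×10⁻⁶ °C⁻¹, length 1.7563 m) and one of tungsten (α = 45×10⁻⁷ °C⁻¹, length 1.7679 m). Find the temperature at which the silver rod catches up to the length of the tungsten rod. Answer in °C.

Equal length when α₁L₁ΔT − α₂L₂ΔT = L₂ − L₁ = 1.16×10⁻² m
α₁L₁ = 3.16134×10⁻⁵, α₂L₂ = 7.95555×10⁻⁶ → Δ(αL) = 2.365785×10⁻⁵ m/K
ΔT = 1.16×10⁻² / 2.365785×10⁻⁵ = 490.324 K, so T = 27.9 + 490.324 = 518.224 °C

T = 518.2 °C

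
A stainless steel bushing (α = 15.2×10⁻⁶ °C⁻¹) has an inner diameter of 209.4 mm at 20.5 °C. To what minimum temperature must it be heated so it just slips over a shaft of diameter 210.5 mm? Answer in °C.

Required Δd = 210.5 − 209.4 = 1.1 mm
Δd = αd₀ΔT ⇒ ΔT = Δd/(αd₀) = 1.1 / (15.2×10⁻⁶ × 209.4) = 345.60 K
T_min = 20.5 + 345.60 = 366.10 °C

T = 366 °C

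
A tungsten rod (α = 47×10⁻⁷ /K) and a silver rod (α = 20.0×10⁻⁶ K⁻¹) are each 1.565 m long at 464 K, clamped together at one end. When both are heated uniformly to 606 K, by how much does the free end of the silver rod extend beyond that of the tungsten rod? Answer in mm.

3.40 mm

ΔT = 142 K
tungsten: ΔL = 47×10⁻⁷ × 1.565 m × 142 = 1.0445×10⁻³ m = 1.0445 mm
silver: ΔL = 20.0×10⁻⁶ × 1.565 m × 142 = 4.4446×10⁻³ m = 4.4446 mm
difference = 4.4446 − 1.0445 = 3.4001 mm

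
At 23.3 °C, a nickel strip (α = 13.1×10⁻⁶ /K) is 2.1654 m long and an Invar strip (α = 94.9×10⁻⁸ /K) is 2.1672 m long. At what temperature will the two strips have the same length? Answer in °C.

L₁(1 + α₁ΔT) = L₂(1 + α₂ΔT) ⇒ ΔT = (L₂ − L₁)/(α₁L₁ − α₂L₂)
L₂ − L₁ = 2.1672 − 2.1654 = 1.80×10⁻³ m
α₁L₁ − α₂L₂ = 13.1×10⁻⁶×2.1654 − 94.9×10⁻⁸×2.1672 = 2.63100672×10⁻⁵ m/K
ΔT = 1.80×10⁻³ / 2.63100672×10⁻⁵ = 68.4149 K
T = 23.3 + 68.4149 = 91.7149 °C

T = 91.71 °C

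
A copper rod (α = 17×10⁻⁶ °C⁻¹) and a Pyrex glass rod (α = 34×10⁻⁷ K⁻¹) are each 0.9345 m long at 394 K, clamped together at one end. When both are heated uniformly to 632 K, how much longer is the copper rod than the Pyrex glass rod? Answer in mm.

ΔT = 238 K
copper: ΔL = 17×10⁻⁶ × 0.9345 m × 238 = 3.7810×10⁻³ m = 3.7810 mm
Pyrex glass: ΔL = 34×10⁻⁷ × 0.9345 m × 238 = 7.5620×10⁻⁴ m = 0.75620 mm
difference = 3.7810 − 0.75620 = 3.0248 mm

3.02 mm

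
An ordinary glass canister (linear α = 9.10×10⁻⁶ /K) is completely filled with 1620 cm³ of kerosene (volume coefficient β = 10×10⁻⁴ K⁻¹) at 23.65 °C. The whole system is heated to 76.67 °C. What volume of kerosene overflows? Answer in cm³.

83.5 cm³

The canister also expands: β_container ≈ 3α = 2.73×10⁻⁵ /K
Net overflow = V₀(β_liq − 3α_cont)ΔT
β − 3α = 1.00×10⁻³ − 2.73×10⁻⁵ = 9.727×10⁻⁴ /K; ΔT = 53.02 K
ΔV = 1620 × 9.727×10⁻⁴ × 53.02 = 83.5 cm³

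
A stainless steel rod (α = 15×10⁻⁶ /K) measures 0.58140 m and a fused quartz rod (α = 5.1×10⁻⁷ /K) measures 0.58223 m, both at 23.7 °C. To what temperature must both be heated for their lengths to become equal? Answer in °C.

Equal length when α₁L₁ΔT − α₂L₂ΔT = L₂ − L₁ = 8.30×10⁻⁴ m
α₁L₁ = 8.721×10⁻⁶, α₂L₂ = 2.969373×10⁻⁷ → Δ(αL) = 8.4240627×10⁻⁶ m/K
ΔT = 8.30×10⁻⁴ / 8.4240627×10⁻⁶ = 98.527 K, so T = 23.7 + 98.527 = 122.227 °C

T = 122.2 °C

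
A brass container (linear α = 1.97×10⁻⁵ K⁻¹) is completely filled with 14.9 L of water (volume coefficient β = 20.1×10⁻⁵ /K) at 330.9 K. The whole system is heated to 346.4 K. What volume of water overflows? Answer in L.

0.0328 L

The container also expands: β_container ≈ 3α = 5.91×10⁻⁵ /K
Net overflow = V₀(β_liq − 3α_cont)ΔT
β − 3α = 2.01×10⁻⁴ − 5.91×10⁻⁵ = 1.419×10⁻⁴ /K; ΔT = 15.5 K
ΔV = 14.9 × 1.419×10⁻⁴ × 15.5 = 0.0328 L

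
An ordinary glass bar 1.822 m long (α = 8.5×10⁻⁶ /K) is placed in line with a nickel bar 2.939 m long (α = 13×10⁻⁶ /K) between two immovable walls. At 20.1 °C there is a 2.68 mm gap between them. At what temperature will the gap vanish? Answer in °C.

T = 70.0 °C

α₁L₁ = 1.5487×10⁻⁵ m/K, α₂L₂ = 3.8207×10⁻⁵ m/K → total 5.3694×10⁻⁵ m/K
ΔT = g/(α₁L₁+α₂L₂) = 2.68×10⁻³ / 5.3694×10⁻⁵ = 49.912 K
T = 20.1 + 49.912 = 70.012 °C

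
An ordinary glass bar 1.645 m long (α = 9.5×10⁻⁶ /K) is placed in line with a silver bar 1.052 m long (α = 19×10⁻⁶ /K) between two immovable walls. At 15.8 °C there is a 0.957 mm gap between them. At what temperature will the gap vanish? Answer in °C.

T = 42.7 °C

α₁L₁ = 1.56275×10⁻⁵ m/K, α₂L₂ = 1.9988×10⁻⁵ m/K → total 3.56155×10⁻⁵ m/K
ΔT = g/(α₁L₁+α₂L₂) = 9.57×10⁻⁴ / 3.56155×10⁻⁵ = 26.870 K
T = 15.8 + 26.870 = 42.670 °C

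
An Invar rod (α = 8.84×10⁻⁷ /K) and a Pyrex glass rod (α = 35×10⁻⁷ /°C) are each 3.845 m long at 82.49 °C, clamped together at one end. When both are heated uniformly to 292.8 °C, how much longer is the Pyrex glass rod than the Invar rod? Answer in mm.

ΔT = 210.31 K
Invar: ΔL = 8.84×10⁻⁷ × 3.845 m × 210.31 = 7.1484×10⁻⁴ m = 0.71484 mm
Pyrex glass: ΔL = 35×10⁻⁷ × 3.845 m × 210.31 = 2.8302×10⁻³ m = 2.8302 mm
difference = 2.8302 − 0.71484 = 2.11536 mm

2.12 mm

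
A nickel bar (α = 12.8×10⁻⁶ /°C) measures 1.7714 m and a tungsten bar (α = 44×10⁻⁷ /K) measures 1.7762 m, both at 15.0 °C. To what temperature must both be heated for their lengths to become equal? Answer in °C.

L₁(1 + α₁ΔT) = L₂(1 + α₂ΔT) ⇒ ΔT = (L₂ − L₁)/(α₁L₁ − α₂L₂)
L₂ − L₁ = 1.7762 − 1.7714 = 4.80×10⁻³ m
α₁L₁ − α₂L₂ = 12.8×10⁻⁶×1.7714 − 44×10⁻⁷×1.7762 = 1.485864×10⁻⁵ m/K
ΔT = 4.80×10⁻³ / 1.485864×10⁻⁵ = 323.044 K
T = 15.0 + 323.044 = 338.044 °C

T = 338.0 °C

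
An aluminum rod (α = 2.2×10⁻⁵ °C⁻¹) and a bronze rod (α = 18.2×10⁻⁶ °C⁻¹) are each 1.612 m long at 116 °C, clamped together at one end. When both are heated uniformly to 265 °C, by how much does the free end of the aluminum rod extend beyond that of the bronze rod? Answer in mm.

ΔT = 149 K
aluminum: ΔL = 2.2×10⁻⁵ × 1.612 m × 149 = 5.2841×10⁻³ m = 5.2841 mm
bronze: ΔL = 18.2×10⁻⁶ × 1.612 m × 149 = 4.3714×10⁻³ m = 4.3714 mm
difference = 5.2841 − 4.3714 = 0.9127 mm

0.913 mm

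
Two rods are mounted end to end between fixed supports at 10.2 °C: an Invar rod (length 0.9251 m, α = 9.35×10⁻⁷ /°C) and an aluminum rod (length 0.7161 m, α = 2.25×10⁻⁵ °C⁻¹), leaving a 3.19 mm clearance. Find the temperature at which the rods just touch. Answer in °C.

T = 198 °C

α₁L₁ = 8.649685×10⁻⁷ m/K, α₂L₂ = 1.611225×10⁻⁵ m/K → total 1.69772185×10⁻⁵ m/K
ΔT = g/(α₁L₁+α₂L₂) = 3.19×10⁻³ / 1.69772185×10⁻⁵ = 187.90 K
T = 10.2 + 187.90 = 198.10 °C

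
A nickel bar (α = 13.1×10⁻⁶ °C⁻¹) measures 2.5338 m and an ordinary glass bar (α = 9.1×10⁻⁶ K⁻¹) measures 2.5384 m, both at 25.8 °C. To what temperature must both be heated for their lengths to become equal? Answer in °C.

T = 481.5 °C

L₁(1 + α₁ΔT) = L₂(1 + α₂ΔT) ⇒ ΔT = (L₂ − L₁)/(α₁L₁ − α₂L₂)
L₂ − L₁ = 2.5384 − 2.5338 = 4.60×10⁻³ m
α₁L₁ − α₂L₂ = 13.1×10⁻⁶×2.5338 − 9.1×10⁻⁶×2.5384 = 1.009334×10⁻⁵ m/K
ΔT = 4.60×10⁻³ / 1.009334×10⁻⁵ = 455.746 K
T = 25.8 + 455.746 = 481.546 °C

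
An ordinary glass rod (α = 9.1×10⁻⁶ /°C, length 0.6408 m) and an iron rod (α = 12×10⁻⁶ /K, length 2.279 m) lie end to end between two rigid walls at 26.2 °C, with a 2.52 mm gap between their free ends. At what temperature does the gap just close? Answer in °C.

Gap closes when ΔL₁ + ΔL₂ = 2.52 mm = 2.52×10⁻³ m
(α₁L₁ + α₂L₂)ΔT = g
α₁L₁ + α₂L₂ = 9.1×10⁻⁶×0.6408 + 12×10⁻⁶×2.279 = 3.317928×10⁻⁵ m/K
ΔT = 2.52×10⁻³ / 3.317928×10⁻⁵ = 75.95 K
T = 26.2 + 75.95 = 102.15 °C

T = 102 °C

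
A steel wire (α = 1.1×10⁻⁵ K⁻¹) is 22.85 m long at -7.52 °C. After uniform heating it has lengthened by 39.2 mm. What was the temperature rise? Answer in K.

ΔL = αL₀ΔT ⇒ ΔT = ΔL / (αL₀)
ΔT = 39.2×10⁻³ m / (1.1×10⁻⁵ × 22.85 m) = 155.96 K

ΔT = 156 K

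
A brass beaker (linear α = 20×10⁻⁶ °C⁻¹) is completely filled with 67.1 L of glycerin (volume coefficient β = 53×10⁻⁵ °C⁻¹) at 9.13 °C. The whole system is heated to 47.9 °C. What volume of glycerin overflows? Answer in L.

The beaker also expands: β_container ≈ 3α = 6.0×10⁻⁵ /K
Net overflow = V₀(β_liq − 3α_cont)ΔT
β − 3α = 5.30×10⁻⁴ − 6.0×10⁻⁵ = 4.70×10⁻⁴ /K; ΔT = 38.77 K
ΔV = 67.1 × 4.70×10⁻⁴ × 38.77 = 1.22 L

1.22 L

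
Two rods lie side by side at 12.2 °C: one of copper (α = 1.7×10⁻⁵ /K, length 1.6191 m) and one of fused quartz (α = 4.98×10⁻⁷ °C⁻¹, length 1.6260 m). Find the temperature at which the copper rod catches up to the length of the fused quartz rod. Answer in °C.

T = 270.5 °C

L₁(1 + α₁ΔT) = L₂(1 + α₂ΔT) ⇒ ΔT = (L₂ − L₁)/(α₁L₁ − α₂L₂)
L₂ − L₁ = 1.6260 − 1.6191 = 6.90×10⁻³ m
α₁L₁ − α₂L₂ = 1.7×10⁻⁵×1.6191 − 4.98×10⁻⁷×1.6260 = 2.6714952×10⁻⁵ m/K
ΔT = 6.90×10⁻³ / 2.6714952×10⁻⁵ = 258.282 K
T = 12.2 + 258.282 = 270.482 °C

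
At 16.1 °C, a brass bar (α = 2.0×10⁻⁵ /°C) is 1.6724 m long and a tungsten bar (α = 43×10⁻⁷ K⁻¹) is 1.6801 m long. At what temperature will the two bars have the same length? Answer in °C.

T = 309.7 °C

L₁(1 + α₁ΔT) = L₂(1 + α₂ΔT) ⇒ ΔT = (L₂ − L₁)/(α₁L₁ − α₂L₂)
L₂ − L₁ = 1.6801 − 1.6724 = 7.70×10⁻³ m
α₁L₁ − α₂L₂ = 2.0×10⁻⁵×1.6724 − 43×10⁻⁷×1.6801 = 2.622357×10⁻⁵ m/K
ΔT = 7.70×10⁻³ / 2.622357×10⁻⁵ = 293.629 K
T = 16.1 + 293.629 = 309.729 °C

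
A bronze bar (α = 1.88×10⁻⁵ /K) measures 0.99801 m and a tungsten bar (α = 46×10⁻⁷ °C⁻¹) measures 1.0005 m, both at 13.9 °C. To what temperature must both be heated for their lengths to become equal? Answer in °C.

T = 189.7 °C

Equal length when α₁L₁ΔT − α₂L₂ΔT = L₂ − L₁ = 2.49×10⁻³ m
α₁L₁ = 1.8762588×10⁻⁵, α₂L₂ = 4.6023×10⁻⁶ → Δ(αL) = 1.4160288×10⁻⁵ m/K
ΔT = 2.49×10⁻³ / 1.4160288×10⁻⁵ = 175.844 K, so T = 13.9 + 175.844 = 189.744 °C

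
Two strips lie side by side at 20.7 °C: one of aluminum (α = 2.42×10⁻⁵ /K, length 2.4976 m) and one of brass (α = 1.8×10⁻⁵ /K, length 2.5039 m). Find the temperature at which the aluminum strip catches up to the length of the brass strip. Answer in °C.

T = 430.5 °C

L₁(1 + α₁ΔT) = L₂(1 + α₂ΔT) ⇒ ΔT = (L₂ − L₁)/(α₁L₁ − α₂L₂)
L₂ − L₁ = 2.5039 − 2.4976 = 6.30×10⁻³ m
α₁L₁ − α₂L₂ = 2.42×10⁻⁵×2.4976 − 1.8×10⁻⁵×2.5039 = 1.537172×10⁻⁵ m/K
ΔT = 6.30×10⁻³ / 1.537172×10⁻⁵ = 409.844 K
T = 20.7 + 409.844 = 430.544 °C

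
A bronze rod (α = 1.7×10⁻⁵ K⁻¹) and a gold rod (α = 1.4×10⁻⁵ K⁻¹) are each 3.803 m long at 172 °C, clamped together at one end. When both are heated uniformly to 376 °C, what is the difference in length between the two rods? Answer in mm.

2.33 mm

ΔT = 204 K
bronze: ΔL = 1.7×10⁻⁵ × 3.803 m × 204 = 1.3189×10⁻² m = 13.189 mm
gold: ΔL = 1.4×10⁻⁵ × 3.803 m × 204 = 1.0861×10⁻² m = 10.861 mm
difference = 13.189 − 10.861 = 2.328 mm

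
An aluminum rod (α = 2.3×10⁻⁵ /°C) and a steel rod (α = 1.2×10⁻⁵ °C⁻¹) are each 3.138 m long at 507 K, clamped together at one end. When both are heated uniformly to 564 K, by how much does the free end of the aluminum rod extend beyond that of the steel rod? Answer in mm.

ΔT = 57 K
aluminum: ΔL = 2.3×10⁻⁵ × 3.138 m × 57 = 4.1139×10⁻³ m = 4.1139 mm
steel: ΔL = 1.2×10⁻⁵ × 3.138 m × 57 = 2.1464×10⁻³ m = 2.1464 mm
difference = 4.1139 − 2.1464 = 1.9675 mm

1.97 mm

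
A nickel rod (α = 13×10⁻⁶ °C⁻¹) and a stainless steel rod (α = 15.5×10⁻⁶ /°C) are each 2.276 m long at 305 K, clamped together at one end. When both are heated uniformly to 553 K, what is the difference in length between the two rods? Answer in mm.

ΔT = 248 K
nickel: ΔL = 13×10⁻⁶ × 2.276 m × 248 = 7.3378×10⁻³ m = 7.3378 mm
stainless steel: ΔL = 15.5×10⁻⁶ × 2.276 m × 248 = 8.7489×10⁻³ m = 8.7489 mm
difference = 8.7489 − 7.3378 = 1.4111 mm

1.41 mm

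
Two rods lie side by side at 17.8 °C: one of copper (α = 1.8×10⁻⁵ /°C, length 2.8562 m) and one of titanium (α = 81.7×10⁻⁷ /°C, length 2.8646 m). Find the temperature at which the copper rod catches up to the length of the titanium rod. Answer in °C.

T = 317.7 °C

Equal length when α₁L₁ΔT − α₂L₂ΔT = L₂ − L₁ = 8.40×10⁻³ m
α₁L₁ = 5.14116×10⁻⁵, α₂L₂ = 2.3403782×10⁻⁵ → Δ(αL) = 2.8007818×10⁻⁵ m/K
ΔT = 8.40×10⁻³ / 2.8007818×10⁻⁵ = 299.916 K, so T = 17.8 + 299.916 = 317.716 °C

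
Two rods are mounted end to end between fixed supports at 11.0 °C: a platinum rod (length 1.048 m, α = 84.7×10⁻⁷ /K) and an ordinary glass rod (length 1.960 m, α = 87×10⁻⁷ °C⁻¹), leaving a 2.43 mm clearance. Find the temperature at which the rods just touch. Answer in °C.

α₁L₁ = 8.87656×10⁻⁶ m/K, α₂L₂ = 1.7052×10⁻⁵ m/K → total 2.592856×10⁻⁵ m/K
ΔT = g/(α₁L₁+α₂L₂) = 2.43×10⁻³ / 2.592856×10⁻⁵ = 93.72 K
T = 11.0 + 93.72 = 104.72 °C

T = 105 °C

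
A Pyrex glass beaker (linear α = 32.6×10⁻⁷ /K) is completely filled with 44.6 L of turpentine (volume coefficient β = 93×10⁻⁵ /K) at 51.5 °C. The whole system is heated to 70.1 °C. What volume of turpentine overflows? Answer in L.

The beaker also expands: β_container ≈ 3α = 9.78×10⁻⁶ /K
Net overflow = V₀(β_liq − 3α_cont)ΔT
β − 3α = 9.30×10⁻⁴ − 9.78×10⁻⁶ = 9.2022×10⁻⁴ /K; ΔT = 18.6 K
ΔV = 44.6 × 9.2022×10⁻⁴ × 18.6 = 0.763 L

0.763 L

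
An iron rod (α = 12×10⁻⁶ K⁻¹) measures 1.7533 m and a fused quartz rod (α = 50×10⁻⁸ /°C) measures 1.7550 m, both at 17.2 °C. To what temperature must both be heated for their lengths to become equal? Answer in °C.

T = 101.5 °C

Equal length when α₁L₁ΔT − α₂L₂ΔT = L₂ − L₁ = 1.70×10⁻³ m
α₁L₁ = 2.10396×10⁻⁵, α₂L₂ = 8.775×10⁻⁷ → Δ(αL) = 2.01621×10⁻⁵ m/K
ΔT = 1.70×10⁻³ / 2.01621×10⁻⁵ = 84.317 K, so T = 17.2 + 84.317 = 101.517 °C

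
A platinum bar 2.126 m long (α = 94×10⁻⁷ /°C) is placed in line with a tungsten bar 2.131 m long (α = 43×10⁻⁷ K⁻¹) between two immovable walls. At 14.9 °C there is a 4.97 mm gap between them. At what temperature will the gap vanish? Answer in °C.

α₁L₁ = 1.99844×10⁻⁵ m/K, α₂L₂ = 9.1633×10⁻⁶ m/K → total 2.91477×10⁻⁵ m/K
ΔT = g/(α₁L₁+α₂L₂) = 4.97×10⁻³ / 2.91477×10⁻⁵ = 170.51 K
T = 14.9 + 170.51 = 185.41 °C

T = 185 °C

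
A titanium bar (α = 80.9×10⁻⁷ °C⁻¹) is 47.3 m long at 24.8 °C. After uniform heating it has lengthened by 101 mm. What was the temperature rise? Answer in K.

ΔT = 264 K

ΔL = αL₀ΔT ⇒ ΔT = ΔL / (αL₀)
ΔT = 101×10⁻³ m / (80.9×10⁻⁷ × 47.3 m) = 263.94 K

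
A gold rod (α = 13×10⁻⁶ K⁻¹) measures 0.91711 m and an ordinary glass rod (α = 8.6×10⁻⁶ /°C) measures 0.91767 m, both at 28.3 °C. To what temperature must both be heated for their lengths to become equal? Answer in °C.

Equal length when α₁L₁ΔT − α₂L₂ΔT = L₂ − L₁ = 5.60×10⁻⁴ m
α₁L₁ = 1.192243×10⁻⁵, α₂L₂ = 7.891962×10⁻⁶ → Δ(αL) = 4.030468×10⁻⁶ m/K
ΔT = 5.60×10⁻⁴ / 4.030468×10⁻⁶ = 138.942 K, so T = 28.3 + 138.942 = 167.242 °C

T = 167.2 °C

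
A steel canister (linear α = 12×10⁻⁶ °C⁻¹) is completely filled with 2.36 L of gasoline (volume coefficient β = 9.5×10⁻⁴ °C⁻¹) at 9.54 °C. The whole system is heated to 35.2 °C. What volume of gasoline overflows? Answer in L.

The canister also expands: β_container ≈ 3α = 3.6×10⁻⁵ /K
Net overflow = V₀(β_liq − 3α_cont)ΔT
β − 3α = 9.50×10⁻⁴ − 3.6×10⁻⁵ = 9.14×10⁻⁴ /K; ΔT = 25.66 K
ΔV = 2.36 × 9.14×10⁻⁴ × 25.66 = 0.0553 L

0.0553 L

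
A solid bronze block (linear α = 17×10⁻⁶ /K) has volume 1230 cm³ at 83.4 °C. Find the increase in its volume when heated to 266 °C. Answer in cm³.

Isotropic solid: β ≈ 3α = 5.1×10⁻⁵ /K; ΔT = 182.6 K
ΔV = 3αV₀ΔT = 3(17×10⁻⁶)(1230)(182.6) = 11.5 cm³

ΔV = 11.5 cm³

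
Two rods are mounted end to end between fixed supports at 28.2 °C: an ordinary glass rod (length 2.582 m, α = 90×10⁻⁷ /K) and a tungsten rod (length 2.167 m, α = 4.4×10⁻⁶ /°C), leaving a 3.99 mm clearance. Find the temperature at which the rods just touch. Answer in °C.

T = 150 °C

α₁L₁ = 2.3238×10⁻⁵ m/K, α₂L₂ = 9.5348×10⁻⁶ m/K → total 3.27728×10⁻⁵ m/K
ΔT = g/(α₁L₁+α₂L₂) = 3.99×10⁻³ / 3.27728×10⁻⁵ = 121.75 K
T = 28.2 + 121.75 = 149.95 °C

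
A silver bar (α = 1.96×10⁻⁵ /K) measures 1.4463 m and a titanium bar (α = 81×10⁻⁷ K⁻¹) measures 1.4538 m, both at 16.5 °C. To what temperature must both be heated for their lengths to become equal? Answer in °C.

Equal length when α₁L₁ΔT − α₂L₂ΔT = L₂ − L₁ = 7.50×10⁻³ m
α₁L₁ = 2.834748×10⁻⁵, α₂L₂ = 1.177578×10⁻⁵ → Δ(αL) = 1.65717×10⁻⁵ m/K
ΔT = 7.50×10⁻³ / 1.65717×10⁻⁵ = 452.579 K, so T = 16.5 + 452.579 = 469.079 °C

T = 469.1 °C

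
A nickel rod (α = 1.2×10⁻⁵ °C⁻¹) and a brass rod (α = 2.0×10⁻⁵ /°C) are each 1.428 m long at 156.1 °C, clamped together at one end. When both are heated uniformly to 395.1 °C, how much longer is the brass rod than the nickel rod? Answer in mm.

ΔT = 239.0 K
nickel: ΔL = 1.2×10⁻⁵ × 1.428 m × 239.0 = 4.0955×10⁻³ m = 4.0955 mm
brass: ΔL = 2.0×10⁻⁵ × 1.428 m × 239.0 = 6.8258×10⁻³ m = 6.8258 mm
difference = 6.8258 − 4.0955 = 2.7303 mm

2.73 mm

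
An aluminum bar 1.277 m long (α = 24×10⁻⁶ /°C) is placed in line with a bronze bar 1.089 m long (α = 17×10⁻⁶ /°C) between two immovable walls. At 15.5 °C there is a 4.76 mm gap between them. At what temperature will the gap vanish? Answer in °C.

Gap closes when ΔL₁ + ΔL₂ = 4.76 mm = 4.76×10⁻³ m
(α₁L₁ + α₂L₂)ΔT = g
α₁L₁ + α₂L₂ = 24×10⁻⁶×1.277 + 17×10⁻⁶×1.089 = 4.9161×10⁻⁵ m/K
ΔT = 4.76×10⁻³ / 4.9161×10⁻⁵ = 96.82 K
T = 15.5 + 96.82 = 112.32 °C

T = 112 °C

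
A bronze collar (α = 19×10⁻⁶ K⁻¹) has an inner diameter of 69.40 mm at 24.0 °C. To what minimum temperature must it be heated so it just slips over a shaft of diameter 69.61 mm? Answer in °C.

Required Δd = 69.61 − 69.40 = 0.21 mm
Δd = αd₀ΔT ⇒ ΔT = Δd/(αd₀) = 0.21 / (19×10⁻⁶ × 69.40) = 159.26 K
T_min = 24.0 + 159.26 = 183.26 °C

T = 183 °C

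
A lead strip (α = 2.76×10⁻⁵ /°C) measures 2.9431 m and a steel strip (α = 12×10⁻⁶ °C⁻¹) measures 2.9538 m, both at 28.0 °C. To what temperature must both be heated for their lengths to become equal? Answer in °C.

L₁(1 + α₁ΔT) = L₂(1 + α₂ΔT) ⇒ ΔT = (L₂ − L₁)/(α₁L₁ − α₂L₂)
L₂ − L₁ = 2.9538 − 2.9431 = 1.07×10⁻² m
α₁L₁ − α₂L₂ = 2.76×10⁻⁵×2.9431 − 12×10⁻⁶×2.9538 = 4.578396×10⁻⁵ m/K
ΔT = 1.07×10⁻² / 4.578396×10⁻⁵ = 233.706 K
T = 28.0 + 233.706 = 261.706 °C

T = 261.7 °C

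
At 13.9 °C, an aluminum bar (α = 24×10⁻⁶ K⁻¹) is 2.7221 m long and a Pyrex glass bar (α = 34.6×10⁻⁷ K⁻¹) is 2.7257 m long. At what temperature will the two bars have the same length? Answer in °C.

L₁(1 + α₁ΔT) = L₂(1 + α₂ΔT) ⇒ ΔT = (L₂ − L₁)/(α₁L₁ − α₂L₂)
L₂ − L₁ = 2.7257 − 2.7221 = 3.60×10⁻³ m
α₁L₁ − α₂L₂ = 24×10⁻⁶×2.7221 − 34.6×10⁻⁷×2.7257 = 5.5899478×10⁻⁵ m/K
ΔT = 3.60×10⁻³ / 5.5899478×10⁻⁵ = 64.4013 K
T = 13.9 + 64.4013 = 78.3013 °C

T = 78.30 °C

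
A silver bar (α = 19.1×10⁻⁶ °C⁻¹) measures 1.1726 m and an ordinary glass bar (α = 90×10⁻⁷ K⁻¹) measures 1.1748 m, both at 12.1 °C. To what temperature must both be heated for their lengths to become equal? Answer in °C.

Equal length when α₁L₁ΔT − α₂L₂ΔT = L₂ − L₁ = 2.20×10⁻³ m
α₁L₁ = 2.239666×10⁻⁵, α₂L₂ = 1.05732×10⁻⁵ → Δ(αL) = 1.182346×10⁻⁵ m/K
ΔT = 2.20×10⁻³ / 1.182346×10⁻⁵ = 186.071 K, so T = 12.1 + 186.071 = 198.171 °C

T = 198.2 °C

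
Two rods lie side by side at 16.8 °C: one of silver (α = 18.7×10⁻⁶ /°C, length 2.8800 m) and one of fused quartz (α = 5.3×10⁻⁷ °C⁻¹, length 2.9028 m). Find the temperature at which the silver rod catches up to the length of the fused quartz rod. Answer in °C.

Equal length when α₁L₁ΔT − α₂L₂ΔT = L₂ − L₁ = 2.28×10⁻² m
α₁L₁ = 5.3856×10⁻⁵, α₂L₂ = 1.538484×10⁻⁶ → Δ(αL) = 5.2317516×10⁻⁵ m/K
ΔT = 2.28×10⁻² / 5.2317516×10⁻⁵ = 435.801 K, so T = 16.8 + 435.801 = 452.601 °C

T = 452.6 °C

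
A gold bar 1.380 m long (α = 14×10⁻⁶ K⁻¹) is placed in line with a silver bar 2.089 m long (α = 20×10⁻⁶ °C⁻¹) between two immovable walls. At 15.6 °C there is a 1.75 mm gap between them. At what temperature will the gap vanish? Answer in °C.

α₁L₁ = 1.932×10⁻⁵ m/K, α₂L₂ = 4.178×10⁻⁵ m/K → total 6.11×10⁻⁵ m/K
ΔT = g/(α₁L₁+α₂L₂) = 1.75×10⁻³ / 6.11×10⁻⁵ = 28.642 K
T = 15.6 + 28.642 = 44.242 °C

T = 44.2 °C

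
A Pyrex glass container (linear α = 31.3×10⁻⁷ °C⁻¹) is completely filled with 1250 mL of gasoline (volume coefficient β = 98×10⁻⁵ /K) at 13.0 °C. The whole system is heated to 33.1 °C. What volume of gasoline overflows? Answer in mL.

24.4 mL

The container also expands: β_container ≈ 3α = 9.39×10⁻⁶ /K
Net overflow = V₀(β_liq − 3α_cont)ΔT
β − 3α = 9.80×10⁻⁴ − 9.39×10⁻⁶ = 9.7061×10⁻⁴ /K; ΔT = 20.1 K
ΔV = 1250 × 9.7061×10⁻⁴ × 20.1 = 24.4 mL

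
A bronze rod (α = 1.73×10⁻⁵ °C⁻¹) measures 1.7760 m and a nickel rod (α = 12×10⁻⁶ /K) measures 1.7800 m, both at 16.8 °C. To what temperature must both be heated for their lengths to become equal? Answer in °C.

T = 443.9 °C

L₁(1 + α₁ΔT) = L₂(1 + α₂ΔT) ⇒ ΔT = (L₂ − L₁)/(α₁L₁ − α₂L₂)
L₂ − L₁ = 1.7800 − 1.7760 = 4.00×10⁻³ m
α₁L₁ − α₂L₂ = 1.73×10⁻⁵×1.7760 − 12×10⁻⁶×1.7800 = 9.3648×10⁻⁶ m/K
ΔT = 4.00×10⁻³ / 9.3648×10⁻⁶ = 427.131 K
T = 16.8 + 427.131 = 443.931 °C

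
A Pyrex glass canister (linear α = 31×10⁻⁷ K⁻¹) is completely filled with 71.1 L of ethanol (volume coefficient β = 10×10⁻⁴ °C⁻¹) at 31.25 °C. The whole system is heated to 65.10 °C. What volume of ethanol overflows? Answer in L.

The canister also expands: β_container ≈ 3α = 9.3×10⁻⁶ /K
Net overflow = V₀(β_liq − 3α_cont)ΔT
β − 3α = 1.00×10⁻³ − 9.3×10⁻⁶ = 9.907×10⁻⁴ /K; ΔT = 33.85 K
ΔV = 71.1 × 9.907×10⁻⁴ × 33.85 = 2.38 L

2.38 L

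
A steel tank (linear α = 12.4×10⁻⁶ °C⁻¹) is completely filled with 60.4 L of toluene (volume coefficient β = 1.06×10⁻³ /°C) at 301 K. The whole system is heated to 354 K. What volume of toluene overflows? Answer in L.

The tank also expands: β_container ≈ 3α = 3.72×10⁻⁵ /K
Net overflow = V₀(β_liq − 3α_cont)ΔT
β − 3α = 1.06×10⁻³ − 3.72×10⁻⁵ = 1.0228×10⁻³ /K; ΔT = 53 K
ΔV = 60.4 × 1.0228×10⁻³ × 53 = 3.27 L

3.27 L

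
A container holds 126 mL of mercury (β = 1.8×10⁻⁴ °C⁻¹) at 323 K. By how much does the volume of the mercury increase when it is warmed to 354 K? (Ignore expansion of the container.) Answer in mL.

|ΔT| = |354 − 323| = 31 K
ΔV = βV₀ΔT = (1.8×10⁻⁴)(126)(31) = 0.703 mL

ΔV = 0.703 mL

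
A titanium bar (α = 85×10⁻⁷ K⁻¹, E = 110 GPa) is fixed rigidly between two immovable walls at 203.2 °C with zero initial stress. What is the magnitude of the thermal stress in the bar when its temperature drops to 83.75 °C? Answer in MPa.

Fully constrained: the free strain ε = αΔT is blocked, so σ = Eε = EαΔT.
|ΔT| = 119.45 K
σ = 110×10⁹ × 85×10⁻⁷ × 119.45 = 1.12×10⁸ Pa

σ = 112 MPa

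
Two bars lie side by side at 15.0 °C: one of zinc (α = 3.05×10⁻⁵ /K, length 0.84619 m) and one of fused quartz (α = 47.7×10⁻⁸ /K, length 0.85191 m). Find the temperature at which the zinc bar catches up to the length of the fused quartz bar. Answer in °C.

L₁(1 + α₁ΔT) = L₂(1 + α₂ΔT) ⇒ ΔT = (L₂ − L₁)/(α₁L₁ − α₂L₂)
L₂ − L₁ = 0.85191 − 0.84619 = 5.72×10⁻³ m
α₁L₁ − α₂L₂ = 3.05×10⁻⁵×0.84619 − 47.7×10⁻⁸×0.85191 = 2.540243393×10⁻⁵ m/K
ΔT = 5.72×10⁻³ / 2.540243393×10⁻⁵ = 225.175 K
T = 15.0 + 225.175 = 240.175 °C

T = 240.2 °C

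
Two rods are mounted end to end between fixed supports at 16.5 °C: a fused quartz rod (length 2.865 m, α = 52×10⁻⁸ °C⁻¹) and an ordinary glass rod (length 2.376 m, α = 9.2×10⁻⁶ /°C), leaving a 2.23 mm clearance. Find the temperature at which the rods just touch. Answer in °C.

α₁L₁ = 1.4898×10⁻⁶ m/K, α₂L₂ = 2.18592×10⁻⁵ m/K → total 2.3349×10⁻⁵ m/K
ΔT = g/(α₁L₁+α₂L₂) = 2.23×10⁻³ / 2.3349×10⁻⁵ = 95.51 K
T = 16.5 + 95.51 = 112.01 °C

T = 112 °C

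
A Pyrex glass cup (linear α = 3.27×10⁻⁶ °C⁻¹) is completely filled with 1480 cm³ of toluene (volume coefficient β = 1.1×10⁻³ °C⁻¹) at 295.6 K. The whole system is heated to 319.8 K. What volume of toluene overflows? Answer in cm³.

The cup also expands: β_container ≈ 3α = 9.81×10⁻⁶ /K
Net overflow = V₀(β_liq − 3α_cont)ΔT
β − 3α = 1.10×10⁻³ − 9.81×10⁻⁶ = 1.09019×10⁻³ /K; ΔT = 24.2 K
ΔV = 1480 × 1.09019×10⁻³ × 24.2 = 39.0 cm³

39.0 cm³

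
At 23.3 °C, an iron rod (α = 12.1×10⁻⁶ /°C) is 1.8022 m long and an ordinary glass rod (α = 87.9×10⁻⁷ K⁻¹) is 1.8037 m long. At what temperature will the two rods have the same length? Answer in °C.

L₁(1 + α₁ΔT) = L₂(1 + α₂ΔT) ⇒ ΔT = (L₂ − L₁)/(α₁L₁ − α₂L₂)
L₂ − L₁ = 1.8037 − 1.8022 = 1.50×10⁻³ m
α₁L₁ − α₂L₂ = 12.1×10⁻⁶×1.8022 − 87.9×10⁻⁷×1.8037 = 5.952097×10⁻⁶ m/K
ΔT = 1.50×10⁻³ / 5.952097×10⁻⁶ = 252.012 K
T = 23.3 + 252.012 = 275.312 °C

T = 275.3 °C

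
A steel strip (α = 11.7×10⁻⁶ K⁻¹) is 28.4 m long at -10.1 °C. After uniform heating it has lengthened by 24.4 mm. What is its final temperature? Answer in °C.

T = 63.3 °C

ΔL = αL₀ΔT ⇒ ΔT = ΔL / (αL₀)
ΔT = 24.4×10⁻³ m / (11.7×10⁻⁶ × 28.4 m) = 73.432 K
T = -10.1 + 73.432 = 63.332 °C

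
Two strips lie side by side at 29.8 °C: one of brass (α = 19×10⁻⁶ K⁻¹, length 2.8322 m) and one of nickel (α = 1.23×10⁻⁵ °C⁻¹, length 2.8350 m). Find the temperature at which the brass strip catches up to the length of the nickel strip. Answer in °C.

L₁(1 + α₁ΔT) = L₂(1 + α₂ΔT) ⇒ ΔT = (L₂ − L₁)/(α₁L₁ − α₂L₂)
L₂ − L₁ = 2.8350 − 2.8322 = 2.80×10⁻³ m
α₁L₁ − α₂L₂ = 19×10⁻⁶×2.8322 − 1.23×10⁻⁵×2.8350 = 1.89413×10⁻⁵ m/K
ΔT = 2.80×10⁻³ / 1.89413×10⁻⁵ = 147.825 K
T = 29.8 + 147.825 = 177.625 °C

T = 177.6 °C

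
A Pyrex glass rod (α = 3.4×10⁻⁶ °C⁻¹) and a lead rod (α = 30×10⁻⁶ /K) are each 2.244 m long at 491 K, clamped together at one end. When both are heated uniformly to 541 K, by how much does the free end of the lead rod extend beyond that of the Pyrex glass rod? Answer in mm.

ΔT = 50 K
Pyrex glass: ΔL = 3.4×10⁻⁶ × 2.244 m × 50 = 3.8148×10⁻⁴ m = 0.38148 mm
lead: ΔL = 30×10⁻⁶ × 2.244 m × 50 = 3.3660×10⁻³ m = 3.3660 mm
difference = 3.3660 − 0.38148 = 2.98452 mm

2.98 mm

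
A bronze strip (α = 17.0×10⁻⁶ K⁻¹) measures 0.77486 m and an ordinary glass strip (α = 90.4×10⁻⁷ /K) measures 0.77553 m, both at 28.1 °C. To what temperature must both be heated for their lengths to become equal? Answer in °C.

T = 136.8 °C

L₁(1 + α₁ΔT) = L₂(1 + α₂ΔT) ⇒ ΔT = (L₂ − L₁)/(α₁L₁ − α₂L₂)
L₂ − L₁ = 0.77553 − 0.77486 = 6.70×10⁻⁴ m
α₁L₁ − α₂L₂ = 17.0×10⁻⁶×0.77486 − 90.4×10⁻⁷×0.77553 = 6.1618288×10⁻⁶ m/K
ΔT = 6.70×10⁻⁴ / 6.1618288×10⁻⁶ = 108.734 K
T = 28.1 + 108.734 = 136.834 °C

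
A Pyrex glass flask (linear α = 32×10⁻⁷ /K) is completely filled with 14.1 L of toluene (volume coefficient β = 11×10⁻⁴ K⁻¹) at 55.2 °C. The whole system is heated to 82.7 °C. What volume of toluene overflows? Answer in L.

0.423 L

The flask also expands: β_container ≈ 3α = 9.6×10⁻⁶ /K
Net overflow = V₀(β_liq − 3α_cont)ΔT
β − 3α = 1.10×10⁻³ − 9.6×10⁻⁶ = 1.0904×10⁻³ /K; ΔT = 27.5 K
ΔV = 14.1 × 1.0904×10⁻³ × 27.5 = 0.423 L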